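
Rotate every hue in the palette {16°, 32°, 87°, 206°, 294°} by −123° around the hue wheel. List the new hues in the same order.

253°, 269°, 324°, 83°, 171°

16 − 123 = -107 → -107 + 360 = 253°
32 − 123 = -91 → -91 + 360 = 269°
87 − 123 = -36 → -36 + 360 = 324°
206 − 123 = 83°
294 − 123 = 171°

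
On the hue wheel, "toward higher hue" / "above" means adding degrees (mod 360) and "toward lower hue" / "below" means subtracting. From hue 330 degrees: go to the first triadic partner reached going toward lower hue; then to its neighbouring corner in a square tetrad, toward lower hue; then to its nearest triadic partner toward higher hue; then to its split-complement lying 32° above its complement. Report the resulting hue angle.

−120° (triadic ↓): 330 − 120 = 210°
−90° (square ↓): 210 − 90 = 120°
+120° (triadic ↑): 120 + 120 = 240°
+212° (split-comp 32° ↑): 240 + 212 = 452 → 452 − 360 = 92°

92°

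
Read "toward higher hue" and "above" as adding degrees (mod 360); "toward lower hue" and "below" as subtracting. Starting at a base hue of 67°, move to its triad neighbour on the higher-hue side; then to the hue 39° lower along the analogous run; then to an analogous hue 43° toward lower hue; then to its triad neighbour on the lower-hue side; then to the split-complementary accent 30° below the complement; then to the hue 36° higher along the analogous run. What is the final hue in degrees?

171°

triadic ↑ +120°: 67 + 120 = 187°
analog 39° ↓ −39°: 187 − 39 = 148°
analog 43° ↓ −43°: 148 − 43 = 105°
triadic ↓ −120°: 105 − 120 = -15 → -15 + 360 = 345°
split-comp 30° ↓ +150°: 345 + 150 = 495 → 495 − 360 = 135°
analog 36° ↑ +36°: 135 + 36 = 171°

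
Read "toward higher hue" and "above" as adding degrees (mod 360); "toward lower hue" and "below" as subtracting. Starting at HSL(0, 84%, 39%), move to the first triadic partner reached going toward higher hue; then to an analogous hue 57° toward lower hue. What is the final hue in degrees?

0 + 120 = 120°   (triadic ↑)
120 − 57 = 63°   (analog 57° ↓)

63°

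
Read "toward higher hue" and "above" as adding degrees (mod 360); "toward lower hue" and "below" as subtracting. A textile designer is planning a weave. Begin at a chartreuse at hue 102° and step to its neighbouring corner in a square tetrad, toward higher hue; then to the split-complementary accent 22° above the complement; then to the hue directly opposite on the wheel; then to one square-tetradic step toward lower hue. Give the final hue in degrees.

102 + 90 = 192°   (square ↑)
192 + 202 = 394 → 394 − 360 = 34°   (split-comp 22° ↑)
34 + 180 = 214°   (complement)
214 − 90 = 124°   (square ↓)

124°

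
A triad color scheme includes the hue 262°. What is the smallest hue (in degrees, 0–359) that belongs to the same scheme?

A triad places three hues 120° apart.
The full set through 262° is {22°, 142°, 262°}.

22°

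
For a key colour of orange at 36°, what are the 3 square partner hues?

126°, 216°, 306°

A square tetradic scheme places four hues every 90°.
36 + 90 = 126°
36 + 180 = 216°
36 + 270 = 306°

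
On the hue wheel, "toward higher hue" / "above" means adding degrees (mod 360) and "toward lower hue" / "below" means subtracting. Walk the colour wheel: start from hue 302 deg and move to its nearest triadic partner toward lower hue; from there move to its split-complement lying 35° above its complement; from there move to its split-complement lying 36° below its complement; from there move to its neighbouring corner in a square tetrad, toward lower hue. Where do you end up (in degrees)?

−120° (triadic ↓): 302 − 120 = 182°
+215° (split-comp 35° ↑): 182 + 215 = 397 → 397 − 360 = 37°
+144° (split-comp 36° ↓): 37 + 144 = 181°
−90° (square ↓): 181 − 90 = 91°

91°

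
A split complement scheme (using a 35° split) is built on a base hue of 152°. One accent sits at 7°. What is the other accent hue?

297°

Split-complementary hues sit 35° either side of the complement.
Complement of the base 152°: 152 + 180 = 332°
The given accent 7° is 35° one side of 332°; the other accent sits 35° the other side: 332 − 35 = 297°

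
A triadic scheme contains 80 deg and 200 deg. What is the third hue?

320°

A triad spaces three hues 120° apart.
The full set is {80°, 200°, 320°}.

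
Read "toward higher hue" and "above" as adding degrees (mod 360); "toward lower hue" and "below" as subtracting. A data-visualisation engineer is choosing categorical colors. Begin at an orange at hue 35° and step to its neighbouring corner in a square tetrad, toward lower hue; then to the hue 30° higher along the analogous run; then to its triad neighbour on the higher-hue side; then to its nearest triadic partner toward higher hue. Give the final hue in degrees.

215°

35 − 90 = -55 → -55 + 360 = 305°   (square ↓)
305 + 30 = 335°   (analog 30° ↑)
335 + 120 = 455 → 455 − 360 = 95°   (triadic ↑)
95 + 120 = 215°   (triadic ↑)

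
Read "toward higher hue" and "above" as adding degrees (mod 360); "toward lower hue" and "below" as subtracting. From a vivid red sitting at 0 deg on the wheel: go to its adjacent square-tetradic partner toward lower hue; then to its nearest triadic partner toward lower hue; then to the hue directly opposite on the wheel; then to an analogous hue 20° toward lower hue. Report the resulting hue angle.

310°

square ↓ −90°: 0 − 90 = -90 → -90 + 360 = 270°
triadic ↓ −120°: 270 − 120 = 150°
complement +180°: 150 + 180 = 330°
analog 20° ↓ −20°: 330 − 20 = 310°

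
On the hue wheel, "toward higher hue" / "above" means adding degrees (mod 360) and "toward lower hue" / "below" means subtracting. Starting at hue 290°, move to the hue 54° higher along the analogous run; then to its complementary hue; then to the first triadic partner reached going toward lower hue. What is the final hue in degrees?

44°

290 + 54 = 344°   (analog 54° ↑)
344 + 180 = 524 → 524 − 360 = 164°   (complement)
164 − 120 = 44°   (triadic ↓)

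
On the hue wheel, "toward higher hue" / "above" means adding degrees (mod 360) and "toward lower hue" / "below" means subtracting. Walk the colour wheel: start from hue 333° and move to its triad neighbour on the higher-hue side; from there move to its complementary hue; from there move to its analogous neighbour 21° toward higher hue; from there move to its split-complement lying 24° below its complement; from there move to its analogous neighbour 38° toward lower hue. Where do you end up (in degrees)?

triadic ↑ +120°: 333 + 120 = 453 → 453 − 360 = 93°
complement +180°: 93 + 180 = 273°
analog 21° ↑ +21°: 273 + 21 = 294°
split-comp 24° ↓ +156°: 294 + 156 = 450 → 450 − 360 = 90°
analog 38° ↓ −38°: 90 − 38 = 52°

52°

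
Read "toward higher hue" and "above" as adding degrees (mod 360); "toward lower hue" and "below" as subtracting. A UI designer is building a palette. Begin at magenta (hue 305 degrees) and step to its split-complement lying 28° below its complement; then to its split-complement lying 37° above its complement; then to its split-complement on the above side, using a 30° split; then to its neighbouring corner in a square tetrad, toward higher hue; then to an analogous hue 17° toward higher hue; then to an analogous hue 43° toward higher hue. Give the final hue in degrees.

314°

305 + 152 = 457 → 457 − 360 = 97°   (split-comp 28° ↓)
97 + 217 = 314°   (split-comp 37° ↑)
314 + 210 = 524 → 524 − 360 = 164°   (split-comp 30° ↑)
164 + 90 = 254°   (square ↑)
254 + 17 = 271°   (analog 17° ↑)
271 + 43 = 314°   (analog 43° ↑)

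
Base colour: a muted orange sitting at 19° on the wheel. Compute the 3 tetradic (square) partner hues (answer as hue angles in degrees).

A square tetradic scheme places four hues every 90°.
19 + 90 = 109°
19 + 180 = 199°
19 + 270 = 289°

109°, 199°, and 289°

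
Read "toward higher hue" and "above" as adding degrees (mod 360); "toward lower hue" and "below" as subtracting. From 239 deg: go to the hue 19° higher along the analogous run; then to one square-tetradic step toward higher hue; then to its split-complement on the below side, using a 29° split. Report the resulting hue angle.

139°

+19° (analog 19° ↑): 239 + 19 = 258°
+90° (square ↑): 258 + 90 = 348°
+151° (split-comp 29° ↓): 348 + 151 = 499 → 499 − 360 = 139°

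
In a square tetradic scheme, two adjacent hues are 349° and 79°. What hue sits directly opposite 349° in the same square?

A square tetradic scheme places four hues 90° apart; opposite corners are 180° apart.
349 + 180 = 529 → 529 − 360 = 169°

169°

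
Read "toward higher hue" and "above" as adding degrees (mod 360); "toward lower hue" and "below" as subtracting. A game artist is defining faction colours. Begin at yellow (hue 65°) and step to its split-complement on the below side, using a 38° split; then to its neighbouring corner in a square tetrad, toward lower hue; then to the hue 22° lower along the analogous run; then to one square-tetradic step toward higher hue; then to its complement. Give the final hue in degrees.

5°

65 + 142 = 207°   (split-comp 38° ↓)
207 − 90 = 117°   (square ↓)
117 − 22 = 95°   (analog 22° ↓)
95 + 90 = 185°   (square ↑)
185 + 180 = 365 → 365 − 360 = 5°   (complement)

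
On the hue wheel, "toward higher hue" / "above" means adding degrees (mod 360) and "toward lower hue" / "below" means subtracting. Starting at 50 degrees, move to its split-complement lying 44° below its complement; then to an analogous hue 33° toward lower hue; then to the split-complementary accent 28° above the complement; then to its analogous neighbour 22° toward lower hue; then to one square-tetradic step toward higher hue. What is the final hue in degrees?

50 + 136 = 186°   (split-comp 44° ↓)
186 − 33 = 153°   (analog 33° ↓)
153 + 208 = 361 → 361 − 360 = 1°   (split-comp 28° ↑)
1 − 22 = -21 → -21 + 360 = 339°   (analog 22° ↓)
339 + 90 = 429 → 429 − 360 = 69°   (square ↑)

69°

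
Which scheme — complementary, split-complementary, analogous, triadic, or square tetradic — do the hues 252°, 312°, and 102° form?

split-complementary

Sort the hues: 102°, 252°, 312°.
Successive gaps around the wheel: 150°, 60°, 150°.
Two 150° gaps and one 60° gap — a base hue opposite a pair of accents 30° either side of its complement — is the split-complementary pattern.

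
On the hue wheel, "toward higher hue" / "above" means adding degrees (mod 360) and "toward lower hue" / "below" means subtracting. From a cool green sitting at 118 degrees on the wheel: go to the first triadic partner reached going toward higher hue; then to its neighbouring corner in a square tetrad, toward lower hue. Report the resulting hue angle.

triadic ↑ +120°: 118 + 120 = 238°
square ↓ −90°: 238 − 90 = 148°

148°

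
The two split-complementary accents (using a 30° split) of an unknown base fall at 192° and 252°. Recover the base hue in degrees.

42°

The accents sit 30° either side of the complement, so the complement is their short-arc midpoint on the wheel.
Short-arc midpoint of 192° and 252°: 222°.
Base is 180° from the complement: 222 − 180 = 42°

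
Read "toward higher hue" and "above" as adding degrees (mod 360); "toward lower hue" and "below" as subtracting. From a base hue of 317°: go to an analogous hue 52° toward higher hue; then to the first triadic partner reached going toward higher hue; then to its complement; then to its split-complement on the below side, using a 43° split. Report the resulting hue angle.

analog 52° ↑ +52°: 317 + 52 = 369 → 369 − 360 = 9°
triadic ↑ +120°: 9 + 120 = 129°
complement +180°: 129 + 180 = 309°
split-comp 43° ↓ +137°: 309 + 137 = 446 → 446 − 360 = 86°

86°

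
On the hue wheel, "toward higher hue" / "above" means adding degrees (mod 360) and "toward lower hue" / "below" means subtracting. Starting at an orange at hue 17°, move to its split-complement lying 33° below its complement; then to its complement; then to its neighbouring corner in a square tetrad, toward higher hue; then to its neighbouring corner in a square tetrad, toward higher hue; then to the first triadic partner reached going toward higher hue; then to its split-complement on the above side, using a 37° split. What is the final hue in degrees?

141°

17 + 147 = 164°   (split-comp 33° ↓)
164 + 180 = 344°   (complement)
344 + 90 = 434 → 434 − 360 = 74°   (square ↑)
74 + 90 = 164°   (square ↑)
164 + 120 = 284°   (triadic ↑)
284 + 217 = 501 → 501 − 360 = 141°   (split-comp 37° ↑)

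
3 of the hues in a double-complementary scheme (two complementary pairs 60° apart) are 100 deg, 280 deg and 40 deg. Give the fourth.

220°

A rectangular tetradic uses two complementary pairs 60° apart: offsets 0°, 60°, 180°, 240°.
Among {40°, 100°, 280°}, 100° and 280° are a 180° pair.
The remaining hue 40° needs its own complement: 40 + 180 = 220°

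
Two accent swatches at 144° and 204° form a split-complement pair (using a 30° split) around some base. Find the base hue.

The accents sit 30° either side of the complement, so the complement is their short-arc midpoint on the wheel.
Short-arc midpoint of 144° and 204°: 174°.
Base is 180° from the complement: 174 − 180 = -6 → -6 + 360 = 354°

354°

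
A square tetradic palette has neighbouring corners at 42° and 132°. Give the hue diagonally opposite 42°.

222°

A square tetradic scheme places four hues 90° apart; opposite corners are 180° apart.
42 + 180 = 222°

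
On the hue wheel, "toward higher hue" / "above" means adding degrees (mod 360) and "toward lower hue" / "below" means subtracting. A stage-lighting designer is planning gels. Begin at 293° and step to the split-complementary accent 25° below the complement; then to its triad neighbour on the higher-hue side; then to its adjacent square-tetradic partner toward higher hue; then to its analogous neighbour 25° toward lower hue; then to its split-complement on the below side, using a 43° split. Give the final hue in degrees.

50°

+155° (split-comp 25° ↓): 293 + 155 = 448 → 448 − 360 = 88°
+120° (triadic ↑): 88 + 120 = 208°
+90° (square ↑): 208 + 90 = 298°
−25° (analog 25° ↓): 298 − 25 = 273°
+137° (split-comp 43° ↓): 273 + 137 = 410 → 410 − 360 = 50°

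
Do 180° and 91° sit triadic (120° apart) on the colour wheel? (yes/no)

no

Angular distance: |180 − 91| = 89 = 89°.
Triadic (120° apart) requires 120°.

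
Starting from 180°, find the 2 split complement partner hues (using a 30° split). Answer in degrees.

330° and 30°

Split-complementary hues sit 30° either side of the complement.
Complement of 180°: 180 + 180 = 360 → 360 − 360 = 0°
0 − 30 = -30 → -30 + 360 = 330°
0 + 30 = 30°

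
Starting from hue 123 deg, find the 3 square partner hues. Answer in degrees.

213°, 303°, 33°

A square tetradic scheme places four hues every 90°.
123 + 90 = 213°
123 + 180 = 303°
123 + 270 = 393 → 393 − 360 = 33°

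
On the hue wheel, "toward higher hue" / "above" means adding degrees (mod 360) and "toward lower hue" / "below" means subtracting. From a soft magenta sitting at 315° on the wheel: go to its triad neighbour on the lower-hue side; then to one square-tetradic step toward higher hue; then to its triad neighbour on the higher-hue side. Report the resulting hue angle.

triadic ↓ −120°: 315 − 120 = 195°
square ↑ +90°: 195 + 90 = 285°
triadic ↑ +120°: 285 + 120 = 405 → 405 − 360 = 45°

45°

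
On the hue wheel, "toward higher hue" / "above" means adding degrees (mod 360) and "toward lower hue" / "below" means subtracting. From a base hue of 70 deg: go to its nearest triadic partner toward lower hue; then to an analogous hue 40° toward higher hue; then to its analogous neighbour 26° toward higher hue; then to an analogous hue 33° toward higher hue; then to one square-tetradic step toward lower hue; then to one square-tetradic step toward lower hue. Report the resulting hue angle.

229°

triadic ↓ −120°: 70 − 120 = -50 → -50 + 360 = 310°
analog 40° ↑ +40°: 310 + 40 = 350°
analog 26° ↑ +26°: 350 + 26 = 376 → 376 − 360 = 16°
analog 33° ↑ +33°: 16 + 33 = 49°
square ↓ −90°: 49 − 90 = -41 → -41 + 360 = 319°
square ↓ −90°: 319 − 90 = 229°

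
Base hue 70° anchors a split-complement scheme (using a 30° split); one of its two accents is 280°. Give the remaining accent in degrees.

Split-complementary hues sit 30° either side of the complement.
Complement of the base 70°: 70 + 180 = 250°
The given accent 280° is 30° one side of 250°; the other accent sits 30° the other side: 250 − 30 = 220°

220°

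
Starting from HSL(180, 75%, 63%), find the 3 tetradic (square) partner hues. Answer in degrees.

270°, 0°, and 90°

A square tetradic scheme places four hues every 90°.
180 + 90 = 270°
180 + 180 = 360 → 360 − 360 = 0°
180 + 270 = 450 → 450 − 360 = 90°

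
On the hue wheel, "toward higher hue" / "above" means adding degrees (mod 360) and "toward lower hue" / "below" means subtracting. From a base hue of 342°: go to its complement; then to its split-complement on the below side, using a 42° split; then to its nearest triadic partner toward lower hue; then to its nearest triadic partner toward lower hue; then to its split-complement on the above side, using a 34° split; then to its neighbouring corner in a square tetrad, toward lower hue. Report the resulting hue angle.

184°

342 + 180 = 522 → 522 − 360 = 162°   (complement)
162 + 138 = 300°   (split-comp 42° ↓)
300 − 120 = 180°   (triadic ↓)
180 − 120 = 60°   (triadic ↓)
60 + 214 = 274°   (split-comp 34° ↑)
274 − 90 = 184°   (square ↓)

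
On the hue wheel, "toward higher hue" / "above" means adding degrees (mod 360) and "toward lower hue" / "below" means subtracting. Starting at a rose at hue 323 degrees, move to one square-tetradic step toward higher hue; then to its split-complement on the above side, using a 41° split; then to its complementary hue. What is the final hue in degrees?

square ↑ +90°: 323 + 90 = 413 → 413 − 360 = 53°
split-comp 41° ↑ +221°: 53 + 221 = 274°
complement +180°: 274 + 180 = 454 → 454 − 360 = 94°

94°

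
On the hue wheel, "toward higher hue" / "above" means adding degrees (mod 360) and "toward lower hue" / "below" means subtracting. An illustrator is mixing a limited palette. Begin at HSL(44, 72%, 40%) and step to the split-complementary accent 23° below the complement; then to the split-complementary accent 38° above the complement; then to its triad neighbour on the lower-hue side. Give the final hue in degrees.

299°

44 + 157 = 201°   (split-comp 23° ↓)
201 + 218 = 419 → 419 − 360 = 59°   (split-comp 38° ↑)
59 − 120 = -61 → -61 + 360 = 299°   (triadic ↓)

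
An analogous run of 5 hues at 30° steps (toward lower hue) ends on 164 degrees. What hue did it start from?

4 steps of 30° (toward lower hue) give a net shift of −120°.
Start = end − shift: 164 + 120 = 284°

284°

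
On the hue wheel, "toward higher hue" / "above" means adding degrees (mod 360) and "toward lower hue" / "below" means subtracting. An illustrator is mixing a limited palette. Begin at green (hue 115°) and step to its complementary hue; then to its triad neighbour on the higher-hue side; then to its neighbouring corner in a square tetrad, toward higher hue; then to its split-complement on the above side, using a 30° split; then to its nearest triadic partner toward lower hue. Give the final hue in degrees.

235°

+180° (complement): 115 + 180 = 295°
+120° (triadic ↑): 295 + 120 = 415 → 415 − 360 = 55°
+90° (square ↑): 55 + 90 = 145°
+210° (split-comp 30° ↑): 145 + 210 = 355°
−120° (triadic ↓): 355 − 120 = 235°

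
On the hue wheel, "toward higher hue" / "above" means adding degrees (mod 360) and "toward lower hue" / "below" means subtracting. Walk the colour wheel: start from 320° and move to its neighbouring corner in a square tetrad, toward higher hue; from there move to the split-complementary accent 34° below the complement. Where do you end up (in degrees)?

196°

+90° (square ↑): 320 + 90 = 410 → 410 − 360 = 50°
+146° (split-comp 34° ↓): 50 + 146 = 196°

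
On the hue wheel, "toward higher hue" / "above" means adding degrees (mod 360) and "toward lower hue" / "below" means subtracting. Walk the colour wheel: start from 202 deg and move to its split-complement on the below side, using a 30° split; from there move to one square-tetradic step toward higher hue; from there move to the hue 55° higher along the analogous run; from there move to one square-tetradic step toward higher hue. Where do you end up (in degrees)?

split-comp 30° ↓ +150°: 202 + 150 = 352°
square ↑ +90°: 352 + 90 = 442 → 442 − 360 = 82°
analog 55° ↑ +55°: 82 + 55 = 137°
square ↑ +90°: 137 + 90 = 227°

227°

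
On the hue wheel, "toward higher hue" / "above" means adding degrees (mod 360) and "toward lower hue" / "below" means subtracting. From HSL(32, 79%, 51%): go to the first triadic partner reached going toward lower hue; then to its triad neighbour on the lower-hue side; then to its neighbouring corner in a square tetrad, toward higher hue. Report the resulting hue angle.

242°

triadic ↓ −120°: 32 − 120 = -88 → -88 + 360 = 272°
triadic ↓ −120°: 272 − 120 = 152°
square ↑ +90°: 152 + 90 = 242°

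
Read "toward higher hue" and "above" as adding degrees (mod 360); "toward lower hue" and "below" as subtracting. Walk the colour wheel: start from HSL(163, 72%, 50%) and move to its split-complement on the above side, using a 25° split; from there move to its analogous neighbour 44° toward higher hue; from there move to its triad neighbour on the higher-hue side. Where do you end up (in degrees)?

+205° (split-comp 25° ↑): 163 + 205 = 368 → 368 − 360 = 8°
+44° (analog 44° ↑): 8 + 44 = 52°
+120° (triadic ↑): 52 + 120 = 172°

172°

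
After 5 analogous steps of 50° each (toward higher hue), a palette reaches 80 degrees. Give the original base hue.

190°

5 steps of 50° (toward higher hue) give a net shift of +250°.
Start = end − shift: 80 − 250 = -170 → -170 + 360 = 190°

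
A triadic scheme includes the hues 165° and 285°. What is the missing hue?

A triad places three hues 120° apart.
The full set through 165° is {45°, 165°, 285°}.
Given {165°, 285°}, the missing hue is 45°.

45°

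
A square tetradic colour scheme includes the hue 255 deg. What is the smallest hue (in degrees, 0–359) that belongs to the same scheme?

A square tetradic scheme places four hues every 90°.
The full set through 255° is {75°, 165°, 255°, 345°}.

75°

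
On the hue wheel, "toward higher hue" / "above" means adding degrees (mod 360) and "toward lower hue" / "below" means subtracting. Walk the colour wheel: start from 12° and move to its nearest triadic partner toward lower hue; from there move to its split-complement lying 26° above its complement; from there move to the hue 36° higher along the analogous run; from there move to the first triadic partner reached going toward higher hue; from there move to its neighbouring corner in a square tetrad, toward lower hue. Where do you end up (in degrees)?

164°

−120° (triadic ↓): 12 − 120 = -108 → -108 + 360 = 252°
+206° (split-comp 26° ↑): 252 + 206 = 458 → 458 − 360 = 98°
+36° (analog 36° ↑): 98 + 36 = 134°
+120° (triadic ↑): 134 + 120 = 254°
−90° (square ↓): 254 − 90 = 164°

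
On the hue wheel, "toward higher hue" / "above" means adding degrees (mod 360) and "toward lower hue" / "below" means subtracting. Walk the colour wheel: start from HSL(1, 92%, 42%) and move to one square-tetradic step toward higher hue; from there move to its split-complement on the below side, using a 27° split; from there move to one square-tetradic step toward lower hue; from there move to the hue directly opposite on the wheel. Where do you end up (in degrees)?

+90° (square ↑): 1 + 90 = 91°
+153° (split-comp 27° ↓): 91 + 153 = 244°
−90° (square ↓): 244 − 90 = 154°
+180° (complement): 154 + 180 = 334°

334°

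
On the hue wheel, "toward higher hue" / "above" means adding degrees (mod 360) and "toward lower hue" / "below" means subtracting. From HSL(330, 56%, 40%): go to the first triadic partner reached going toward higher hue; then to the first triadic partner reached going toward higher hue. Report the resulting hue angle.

330 + 120 = 450 → 450 − 360 = 90°   (triadic ↑)
90 + 120 = 210°   (triadic ↑)

210°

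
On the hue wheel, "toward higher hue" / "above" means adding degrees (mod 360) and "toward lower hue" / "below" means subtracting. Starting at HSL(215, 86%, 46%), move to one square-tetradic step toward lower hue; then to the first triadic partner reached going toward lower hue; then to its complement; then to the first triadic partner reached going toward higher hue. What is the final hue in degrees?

305°

215 − 90 = 125°   (square ↓)
125 − 120 = 5°   (triadic ↓)
5 + 180 = 185°   (complement)
185 + 120 = 305°   (triadic ↑)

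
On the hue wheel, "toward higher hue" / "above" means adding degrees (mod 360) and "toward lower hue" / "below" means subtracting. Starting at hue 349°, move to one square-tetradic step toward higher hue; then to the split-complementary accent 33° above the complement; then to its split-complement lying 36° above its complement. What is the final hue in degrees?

349 + 90 = 439 → 439 − 360 = 79°   (square ↑)
79 + 213 = 292°   (split-comp 33° ↑)
292 + 216 = 508 → 508 − 360 = 148°   (split-comp 36° ↑)

148°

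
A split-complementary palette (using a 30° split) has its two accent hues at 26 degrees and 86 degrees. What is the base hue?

236°

The accents sit 30° either side of the complement, so the complement is their short-arc midpoint on the wheel.
Short-arc midpoint of 26° and 86°: 56°.
Base is 180° from the complement: 56 − 180 = -124 → -124 + 360 = 236°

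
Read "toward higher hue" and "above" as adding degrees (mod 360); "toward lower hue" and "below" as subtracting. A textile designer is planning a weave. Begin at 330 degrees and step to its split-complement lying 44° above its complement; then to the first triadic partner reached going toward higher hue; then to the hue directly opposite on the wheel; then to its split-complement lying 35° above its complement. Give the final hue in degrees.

split-comp 44° ↑ +224°: 330 + 224 = 554 → 554 − 360 = 194°
triadic ↑ +120°: 194 + 120 = 314°
complement +180°: 314 + 180 = 494 → 494 − 360 = 134°
split-comp 35° ↑ +215°: 134 + 215 = 349°

349°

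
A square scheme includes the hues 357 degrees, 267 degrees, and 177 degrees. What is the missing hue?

87°

A square tetradic scheme places four hues every 90°.
The full set through 177° is {87°, 177°, 267°, 357°}.
Given {177°, 267°, 357°}, the missing hue is 87°.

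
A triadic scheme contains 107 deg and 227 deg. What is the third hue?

A triad spaces three hues 120° apart.
The full set is {107°, 227°, 347°}.

347°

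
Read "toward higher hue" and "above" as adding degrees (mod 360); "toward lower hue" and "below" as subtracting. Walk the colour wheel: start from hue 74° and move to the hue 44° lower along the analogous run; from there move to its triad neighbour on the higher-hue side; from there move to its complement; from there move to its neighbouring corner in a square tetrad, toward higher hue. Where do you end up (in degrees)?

74 − 44 = 30°   (analog 44° ↓)
30 + 120 = 150°   (triadic ↑)
150 + 180 = 330°   (complement)
330 + 90 = 420 → 420 − 360 = 60°   (square ↑)

60°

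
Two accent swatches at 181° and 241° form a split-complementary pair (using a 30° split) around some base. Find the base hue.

The accents sit 30° either side of the complement, so the complement is their short-arc midpoint on the wheel.
Short-arc midpoint of 181° and 241°: 211°.
Base is 180° from the complement: 211 − 180 = 31°

31°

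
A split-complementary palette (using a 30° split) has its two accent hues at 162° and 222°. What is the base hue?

12°

The accents sit 30° either side of the complement, so the complement is their short-arc midpoint on the wheel.
Short-arc midpoint of 162° and 222°: 192°.
Base is 180° from the complement: 192 − 180 = 12°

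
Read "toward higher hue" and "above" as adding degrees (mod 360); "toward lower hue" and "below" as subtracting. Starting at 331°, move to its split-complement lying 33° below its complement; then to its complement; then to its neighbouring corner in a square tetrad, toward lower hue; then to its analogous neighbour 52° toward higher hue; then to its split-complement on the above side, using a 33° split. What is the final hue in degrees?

331 + 147 = 478 → 478 − 360 = 118°   (split-comp 33° ↓)
118 + 180 = 298°   (complement)
298 − 90 = 208°   (square ↓)
208 + 52 = 260°   (analog 52° ↑)
260 + 213 = 473 → 473 − 360 = 113°   (split-comp 33° ↑)

113°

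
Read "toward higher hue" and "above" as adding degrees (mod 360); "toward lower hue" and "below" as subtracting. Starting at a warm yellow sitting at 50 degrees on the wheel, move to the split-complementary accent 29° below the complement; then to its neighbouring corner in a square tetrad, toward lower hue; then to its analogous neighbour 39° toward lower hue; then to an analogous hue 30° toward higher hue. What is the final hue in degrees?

102°

50 + 151 = 201°   (split-comp 29° ↓)
201 − 90 = 111°   (square ↓)
111 − 39 = 72°   (analog 39° ↓)
72 + 30 = 102°   (analog 30° ↑)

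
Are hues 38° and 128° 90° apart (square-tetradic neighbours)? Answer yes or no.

Angular distance: |38 − 128| = 90 = 90°.
90° apart (square-tetradic neighbours) requires 90°.

yes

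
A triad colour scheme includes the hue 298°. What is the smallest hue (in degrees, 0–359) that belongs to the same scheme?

58°

A triad places three hues 120° apart.
The full set through 298° is {58°, 178°, 298°}.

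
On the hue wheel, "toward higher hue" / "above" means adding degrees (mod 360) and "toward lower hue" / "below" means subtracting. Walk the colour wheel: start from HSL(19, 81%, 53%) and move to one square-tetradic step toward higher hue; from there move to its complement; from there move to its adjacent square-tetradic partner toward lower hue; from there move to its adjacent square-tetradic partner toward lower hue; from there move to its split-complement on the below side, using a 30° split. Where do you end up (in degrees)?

19 + 90 = 109°   (square ↑)
109 + 180 = 289°   (complement)
289 − 90 = 199°   (square ↓)
199 − 90 = 109°   (square ↓)
109 + 150 = 259°   (split-comp 30° ↓)

259°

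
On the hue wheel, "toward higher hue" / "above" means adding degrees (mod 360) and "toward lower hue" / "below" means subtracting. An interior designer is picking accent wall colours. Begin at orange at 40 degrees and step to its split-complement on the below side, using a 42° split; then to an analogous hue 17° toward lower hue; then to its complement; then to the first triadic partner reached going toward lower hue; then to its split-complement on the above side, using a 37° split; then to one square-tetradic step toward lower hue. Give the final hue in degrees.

split-comp 42° ↓ +138°: 40 + 138 = 178°
analog 17° ↓ −17°: 178 − 17 = 161°
complement +180°: 161 + 180 = 341°
triadic ↓ −120°: 341 − 120 = 221°
split-comp 37° ↑ +217°: 221 + 217 = 438 → 438 − 360 = 78°
square ↓ −90°: 78 − 90 = -12 → -12 + 360 = 348°

348°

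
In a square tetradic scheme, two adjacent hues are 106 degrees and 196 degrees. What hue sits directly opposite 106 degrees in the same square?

A square tetradic scheme places four hues 90° apart; opposite corners are 180° apart.
106 + 180 = 286°

286°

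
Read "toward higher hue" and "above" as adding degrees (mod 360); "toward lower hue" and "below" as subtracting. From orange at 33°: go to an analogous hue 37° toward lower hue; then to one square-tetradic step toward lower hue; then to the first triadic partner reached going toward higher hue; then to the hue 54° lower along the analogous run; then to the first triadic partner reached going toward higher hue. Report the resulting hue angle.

92°

33 − 37 = -4 → -4 + 360 = 356°   (analog 37° ↓)
356 − 90 = 266°   (square ↓)
266 + 120 = 386 → 386 − 360 = 26°   (triadic ↑)
26 − 54 = -28 → -28 + 360 = 332°   (analog 54° ↓)
332 + 120 = 452 → 452 − 360 = 92°   (triadic ↑)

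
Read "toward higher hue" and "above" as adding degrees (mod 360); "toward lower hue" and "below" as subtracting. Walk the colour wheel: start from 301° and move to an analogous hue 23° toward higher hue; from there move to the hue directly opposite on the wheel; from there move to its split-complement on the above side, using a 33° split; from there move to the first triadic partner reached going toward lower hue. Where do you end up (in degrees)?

301 + 23 = 324°   (analog 23° ↑)
324 + 180 = 504 → 504 − 360 = 144°   (complement)
144 + 213 = 357°   (split-comp 33° ↑)
357 − 120 = 237°   (triadic ↓)

237°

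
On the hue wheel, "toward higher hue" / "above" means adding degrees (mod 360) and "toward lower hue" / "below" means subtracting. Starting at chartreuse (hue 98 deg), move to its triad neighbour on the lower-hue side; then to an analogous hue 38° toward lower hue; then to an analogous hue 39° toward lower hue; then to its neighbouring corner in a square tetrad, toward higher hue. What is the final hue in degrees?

351°

−120° (triadic ↓): 98 − 120 = -22 → -22 + 360 = 338°
−38° (analog 38° ↓): 338 − 38 = 300°
−39° (analog 39° ↓): 300 − 39 = 261°
+90° (square ↑): 261 + 90 = 351°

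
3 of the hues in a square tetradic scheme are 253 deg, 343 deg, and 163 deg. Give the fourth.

A square tetradic scheme places four hues every 90°.
The full set through 163° is {73°, 163°, 253°, 343°}.
Given {163°, 253°, 343°}, the missing hue is 73°.

73°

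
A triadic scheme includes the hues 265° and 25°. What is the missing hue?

145°

A triad places three hues 120° apart.
The full set through 25° is {25°, 145°, 265°}.
Given {25°, 265°}, the missing hue is 145°.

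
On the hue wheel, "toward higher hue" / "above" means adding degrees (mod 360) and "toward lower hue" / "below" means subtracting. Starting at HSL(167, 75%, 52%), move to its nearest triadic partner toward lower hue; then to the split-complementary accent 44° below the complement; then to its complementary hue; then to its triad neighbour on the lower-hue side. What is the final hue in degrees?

243°

167 − 120 = 47°   (triadic ↓)
47 + 136 = 183°   (split-comp 44° ↓)
183 + 180 = 363 → 363 − 360 = 3°   (complement)
3 − 120 = -117 → -117 + 360 = 243°   (triadic ↓)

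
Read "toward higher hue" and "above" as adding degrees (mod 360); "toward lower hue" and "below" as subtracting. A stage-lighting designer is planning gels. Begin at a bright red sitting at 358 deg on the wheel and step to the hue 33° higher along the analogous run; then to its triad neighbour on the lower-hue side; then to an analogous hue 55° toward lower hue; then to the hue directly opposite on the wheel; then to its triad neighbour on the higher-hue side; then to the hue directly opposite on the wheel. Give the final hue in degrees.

336°

+33° (analog 33° ↑): 358 + 33 = 391 → 391 − 360 = 31°
−120° (triadic ↓): 31 − 120 = -89 → -89 + 360 = 271°
−55° (analog 55° ↓): 271 − 55 = 216°
+180° (complement): 216 + 180 = 396 → 396 − 360 = 36°
+120° (triadic ↑): 36 + 120 = 156°
+180° (complement): 156 + 180 = 336°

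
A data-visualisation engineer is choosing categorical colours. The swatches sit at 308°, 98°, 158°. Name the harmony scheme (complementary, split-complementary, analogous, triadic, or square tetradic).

Sort the hues: 98°, 158°, 308°.
Successive gaps around the wheel: 60°, 150°, 150°.
Two 150° gaps and one 60° gap — a base hue opposite a pair of accents 30° either side of its complement — is the split-complementary pattern.

split-complementary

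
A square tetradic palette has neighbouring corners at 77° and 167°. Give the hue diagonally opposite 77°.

257°

A square tetradic scheme places four hues 90° apart; opposite corners are 180° apart.
77 + 180 = 257°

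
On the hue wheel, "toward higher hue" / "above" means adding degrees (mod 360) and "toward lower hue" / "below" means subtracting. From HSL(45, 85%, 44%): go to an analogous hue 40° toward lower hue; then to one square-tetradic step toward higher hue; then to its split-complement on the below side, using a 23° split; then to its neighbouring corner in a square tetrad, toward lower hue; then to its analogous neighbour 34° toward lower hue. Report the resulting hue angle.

128°

45 − 40 = 5°   (analog 40° ↓)
5 + 90 = 95°   (square ↑)
95 + 157 = 252°   (split-comp 23° ↓)
252 − 90 = 162°   (square ↓)
162 − 34 = 128°   (analog 34° ↓)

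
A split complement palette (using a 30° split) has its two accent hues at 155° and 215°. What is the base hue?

The accents sit 30° either side of the complement, so the complement is their short-arc midpoint on the wheel.
Short-arc midpoint of 155° and 215°: 185°.
Base is 180° from the complement: 185 − 180 = 5°

5°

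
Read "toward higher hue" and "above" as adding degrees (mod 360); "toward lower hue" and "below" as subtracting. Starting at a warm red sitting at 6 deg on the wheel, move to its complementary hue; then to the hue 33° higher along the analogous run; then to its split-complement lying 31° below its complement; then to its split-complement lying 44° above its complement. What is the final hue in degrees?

6 + 180 = 186°   (complement)
186 + 33 = 219°   (analog 33° ↑)
219 + 149 = 368 → 368 − 360 = 8°   (split-comp 31° ↓)
8 + 224 = 232°   (split-comp 44° ↑)

232°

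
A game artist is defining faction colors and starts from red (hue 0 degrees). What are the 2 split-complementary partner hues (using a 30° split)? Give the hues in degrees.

Split-complementary hues sit 30° either side of the complement.
Complement of 0 degrees: 0 + 180 = 180°
180 − 30 = 150°
180 + 30 = 210°

150° and 210°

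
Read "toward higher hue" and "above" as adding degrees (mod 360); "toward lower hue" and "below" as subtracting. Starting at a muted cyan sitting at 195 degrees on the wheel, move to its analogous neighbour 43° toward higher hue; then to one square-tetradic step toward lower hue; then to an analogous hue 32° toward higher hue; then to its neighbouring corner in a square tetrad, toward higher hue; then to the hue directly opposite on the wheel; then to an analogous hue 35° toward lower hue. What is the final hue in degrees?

55°

+43° (analog 43° ↑): 195 + 43 = 238°
−90° (square ↓): 238 − 90 = 148°
+32° (analog 32° ↑): 148 + 32 = 180°
+90° (square ↑): 180 + 90 = 270°
+180° (complement): 270 + 180 = 450 → 450 − 360 = 90°
−35° (analog 35° ↓): 90 − 35 = 55°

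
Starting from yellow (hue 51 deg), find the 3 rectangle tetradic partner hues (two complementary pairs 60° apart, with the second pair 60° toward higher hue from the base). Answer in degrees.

111°, 231°, and 291°

A rectangular tetradic uses two complementary pairs 60° apart: offsets 0°, 60°, 180°, 240°.
51 + 60 = 111°
51 + 180 = 231°
51 + 240 = 291°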